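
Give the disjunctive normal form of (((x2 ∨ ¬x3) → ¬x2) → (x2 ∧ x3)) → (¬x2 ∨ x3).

(((x2 ∨ ¬x3) → ¬x2) → (x2 ∧ x3)) → (¬x2 ∨ x3)
≡ ¬(((x2 ∨ ¬x3) → ¬x2) → (x2 ∧ x3)) ∨ ¬x2 ∨ x3
≡ ¬(¬((x2 ∨ ¬x3) → ¬x2) ∨ (x2 ∧ x3)) ∨ ¬x2 ∨ x3
≡ ¬(¬(¬(x2 ∨ ¬x3) ∨ ¬x2) ∨ (x2 ∧ x3)) ∨ ¬x2 ∨ x3
≡ (¬¬(¬(x2 ∨ ¬x3) ∨ ¬x2) ∧ ¬(x2 ∧ x3)) ∨ ¬x2 ∨ x3
≡ ((¬(x2 ∨ ¬x3) ∨ ¬x2) ∧ ¬(x2 ∧ x3)) ∨ ¬x2 ∨ x3
≡ (((¬x2 ∧ ¬¬x3) ∨ ¬x2) ∧ ¬(x2 ∧ x3)) ∨ ¬x2 ∨ x3
≡ (((¬x2 ∧ x3) ∨ ¬x2) ∧ ¬(x2 ∧ x3)) ∨ ¬x2 ∨ x3
≡ (((¬x2 ∧ x3) ∨ ¬x2) ∧ (¬x2 ∨ ¬x3)) ∨ ¬x2 ∨ x3
≡ (¬x2 ∧ x3 ∧ ¬x2) ∨ (¬x2 ∧ x3 ∧ ¬x3) ∨ (¬x2 ∧ ¬x2) ∨ (¬x2 ∧ ¬x3) ∨ ¬x2 ∨ x3
≡ ¬x2 ∨ x3

¬x2 ∨ x3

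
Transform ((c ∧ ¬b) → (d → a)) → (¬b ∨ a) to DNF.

((c ∧ ¬b) → (d → a)) → (¬b ∨ a)
≡ ¬((c ∧ ¬b) → (d → a)) ∨ ¬b ∨ a   [eliminate →]
≡ ¬(¬(c ∧ ¬b) ∨ (d → a)) ∨ ¬b ∨ a   [eliminate →]
≡ ¬(¬(c ∧ ¬b) ∨ ¬d ∨ a) ∨ ¬b ∨ a   [eliminate →]
≡ (¬¬(c ∧ ¬b) ∧ ¬¬d ∧ ¬a) ∨ ¬b ∨ a   [De Morgan]
≡ (c ∧ ¬b ∧ ¬¬d ∧ ¬a) ∨ ¬b ∨ a   [double negation]
≡ (c ∧ ¬b ∧ d ∧ ¬a) ∨ ¬b ∨ a   [double negation]
≡ ¬b ∨ a   [simplify]

¬b ∨ a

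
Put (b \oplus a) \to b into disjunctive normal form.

(\lnot b \land \lnot a) \lor b

(b \oplus a) \to b
≡ \lnot (b \oplus a) \lor b   — eliminate \to
≡ \lnot ((b \land \lnot a) \lor (\lnot b \land a)) \lor b   — expand \oplus
≡ (\lnot (b \land \lnot a) \land \lnot (\lnot b \land a)) \lor b   — De Morgan
≡ ((\lnot b \lor \lnot \lnot a) \land \lnot (\lnot b \land a)) \lor b   — De Morgan
≡ ((\lnot b \lor a) \land \lnot (\lnot b \land a)) \lor b   — double negation
≡ ((\lnot b \lor a) \land (\lnot \lnot b \lor \lnot a)) \lor b   — De Morgan
≡ ((\lnot b \lor a) \land (b \lor \lnot a)) \lor b   — double negation
≡ (\lnot b \land b) \lor (\lnot b \land \lnot a) \lor (a \land b) \lor (a \land \lnot a) \lor b   — distribute \land over \lor
≡ (\lnot b \land \lnot a) \lor b   — simplify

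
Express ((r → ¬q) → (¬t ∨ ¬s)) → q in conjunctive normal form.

((r → ¬q) → (¬t ∨ ¬s)) → q
= ¬((r → ¬q) → (¬t ∨ ¬s)) ∨ q   — eliminate →
= ¬(¬(r → ¬q) ∨ ¬t ∨ ¬s) ∨ q   — eliminate →
= ¬(¬(¬r ∨ ¬q) ∨ ¬t ∨ ¬s) ∨ q   — eliminate →
= (¬¬(¬r ∨ ¬q) ∧ ¬¬t ∧ ¬¬s) ∨ q   — De Morgan
= ((¬r ∨ ¬q) ∧ ¬¬t ∧ ¬¬s) ∨ q   — double negation
= ((¬r ∨ ¬q) ∧ t ∧ ¬¬s) ∨ q   — double negation
= ((¬r ∨ ¬q) ∧ t ∧ s) ∨ q   — double negation
= (¬r ∨ ¬q ∨ q) ∧ (t ∨ q) ∧ (s ∨ q)   — distribute ∨ over ∧
= (t ∨ q) ∧ (s ∨ q)   — simplify

(t ∨ q) ∧ (s ∨ q)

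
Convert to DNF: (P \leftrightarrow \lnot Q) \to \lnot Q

(P \leftrightarrow \lnot Q) \to \lnot Q
≡ \lnot (P \leftrightarrow \lnot Q) \lor \lnot Q   [eliminate \to]
≡ \lnot ((P \to \lnot Q) \land (\lnot Q \to P)) \lor \lnot Q   [eliminate \leftrightarrow]
≡ \lnot ((\lnot P \lor \lnot Q) \land (\lnot Q \to P)) \lor \lnot Q   [eliminate \to]
≡ \lnot ((\lnot P \lor \lnot Q) \land (\lnot \lnot Q \lor P)) \lor \lnot Q   [eliminate \to]
≡ \lnot (\lnot P \lor \lnot Q) \lor \lnot (\lnot \lnot Q \lor P) \lor \lnot Q   [De Morgan]
≡ (\lnot \lnot P \land \lnot \lnot Q) \lor \lnot (\lnot \lnot Q \lor P) \lor \lnot Q   [De Morgan]
≡ (P \land \lnot \lnot Q) \lor \lnot (\lnot \lnot Q \lor P) \lor \lnot Q   [double negation]
≡ (P \land Q) \lor \lnot (\lnot \lnot Q \lor P) \lor \lnot Q   [double negation]
≡ (P \land Q) \lor (\lnot \lnot \lnot Q \land \lnot P) \lor \lnot Q   [De Morgan]
≡ (P \land Q) \lor (\lnot Q \land \lnot P) \lor \lnot Q   [double negation]
≡ (P \land Q) \lor \lnot Q   [simplify]

(P \land Q) \lor \lnot Q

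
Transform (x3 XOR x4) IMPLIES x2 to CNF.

(NOT x3 OR x4 OR x2) AND (NOT x4 OR x3 OR x2)

(x3 XOR x4) IMPLIES x2
⇔ NOT (x3 XOR x4) OR x2
⇔ NOT ((x3 OR x4) AND NOT (x3 AND x4)) OR x2
⇔ NOT (x3 OR x4) OR NOT NOT (x3 AND x4) OR x2
⇔ (NOT x3 AND NOT x4) OR NOT NOT (x3 AND x4) OR x2
⇔ (NOT x3 AND NOT x4) OR (x3 AND x4) OR x2
⇔ (NOT x3 OR x3 OR x2) AND (NOT x3 OR x4 OR x2) AND (NOT x4 OR x3 OR x2) AND (NOT x4 OR x4 OR x2)
⇔ (NOT x3 OR x4 OR x2) AND (NOT x4 OR x3 OR x2)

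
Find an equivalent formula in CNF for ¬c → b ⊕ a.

(c ∨ b ∨ a) ∧ (c ∨ ¬b ∨ ¬a)

¬c → b ⊕ a
≡ ¬¬c ∨ (b ⊕ a)   — eliminate →
≡ ¬¬c ∨ (b ∨ a) ∧ ¬(b ∧ a)   — expand ⊕
≡ c ∨ (b ∨ a) ∧ ¬(b ∧ a)   — double negation
≡ c ∨ (b ∨ a) ∧ (¬b ∨ ¬a)   — De Morgan
≡ (c ∨ b ∨ a) ∧ (c ∨ ¬b ∨ ¬a)   — distribute ∨ over ∧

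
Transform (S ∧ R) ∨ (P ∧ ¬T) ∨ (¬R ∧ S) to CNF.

(S ∨ P) ∧ (S ∨ ¬T)

(S ∧ R) ∨ (P ∧ ¬T) ∨ (¬R ∧ S)
≡ (S ∨ P ∨ ¬R) ∧ (S ∨ P ∨ S) ∧ (S ∨ ¬T ∨ ¬R) ∧ (S ∨ ¬T ∨ S) ∧ (R ∨ P ∨ ¬R) ∧ (R ∨ P ∨ S) ∧ (R ∨ ¬T ∨ ¬R) ∧ (R ∨ ¬T ∨ S)   — distribute ∨ over ∧
≡ (S ∨ P) ∧ (S ∨ ¬T)   — simplify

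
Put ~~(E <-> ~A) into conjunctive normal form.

~~(E <-> ~A)
⇔ ~~((E -> ~A) & (~A -> E))   [eliminate <->]
⇔ ~~((~E | ~A) & (~A -> E))   [eliminate ->]
⇔ ~~((~E | ~A) & (~~A | E))   [eliminate ->]
⇔ (~E | ~A) & (~~A | E)   [double negation]
⇔ (~E | ~A) & (A | E)   [double negation]

(~E | ~A) & (A | E)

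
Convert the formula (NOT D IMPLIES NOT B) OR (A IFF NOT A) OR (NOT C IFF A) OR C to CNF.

(NOT D IMPLIES NOT B) OR (A IFF NOT A) OR (NOT C IFF A) OR C
⇔ NOT NOT D OR NOT B OR (A IFF NOT A) OR (NOT C IFF A) OR C   [eliminate IMPLIES]
⇔ NOT NOT D OR NOT B OR ((A IMPLIES NOT A) AND (NOT A IMPLIES A)) OR (NOT C IFF A) OR C   [eliminate IFF]
⇔ NOT NOT D OR NOT B OR ((NOT A OR NOT A) AND (NOT A IMPLIES A)) OR (NOT C IFF A) OR C   [eliminate IMPLIES]
⇔ NOT NOT D OR NOT B OR ((NOT A OR NOT A) AND (NOT NOT A OR A)) OR (NOT C IFF A) OR C   [eliminate IMPLIES]
⇔ NOT NOT D OR NOT B OR ((NOT A OR NOT A) AND (NOT NOT A OR A)) OR ((NOT C IMPLIES A) AND (A IMPLIES NOT C)) OR C   [eliminate IFF]
⇔ NOT NOT D OR NOT B OR ((NOT A OR NOT A) AND (NOT NOT A OR A)) OR ((NOT NOT C OR A) AND (A IMPLIES NOT C)) OR C   [eliminate IMPLIES]
⇔ NOT NOT D OR NOT B OR ((NOT A OR NOT A) AND (NOT NOT A OR A)) OR ((NOT NOT C OR A) AND (NOT A OR NOT C)) OR C   [eliminate IMPLIES]
⇔ D OR NOT B OR ((NOT A OR NOT A) AND (NOT NOT A OR A)) OR ((NOT NOT C OR A) AND (NOT A OR NOT C)) OR C   [double negation]
⇔ D OR NOT B OR ((NOT A OR NOT A) AND (A OR A)) OR ((NOT NOT C OR A) AND (NOT A OR NOT C)) OR C   [double negation]
⇔ D OR NOT B OR ((NOT A OR NOT A) AND (A OR A)) OR ((C OR A) AND (NOT A OR NOT C)) OR C   [double negation]
⇔ (D OR NOT B OR NOT A OR NOT A OR C OR A OR C) AND (D OR NOT B OR NOT A OR NOT A OR NOT A OR NOT C OR C) AND (D OR NOT B OR A OR A OR C OR A OR C) AND (D OR NOT B OR A OR A OR NOT A OR NOT C OR C)   [distribute OR over AND]
⇔ D OR NOT B OR A OR C   [simplify]

D OR NOT B OR A OR C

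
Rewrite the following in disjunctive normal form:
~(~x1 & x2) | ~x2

~(~x1 & x2) | ~x2
≡ ~~x1 | ~x2 | ~x2   (De Morgan)
≡ x1 | ~x2 | ~x2   (double negation)
≡ x1 | ~x2   (simplify)

x1 | ~x2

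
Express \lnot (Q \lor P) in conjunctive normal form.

\lnot Q \land \lnot P

\lnot (Q \lor P)
⇔ \lnot Q \land \lnot P   [De Morgan]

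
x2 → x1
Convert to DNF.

x2 → x1
= ¬x2 ∨ x1   [eliminate →]

¬x2 ∨ x1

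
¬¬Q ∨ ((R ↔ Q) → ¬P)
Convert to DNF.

¬¬Q ∨ ((R ↔ Q) → ¬P)
⇔ ¬¬Q ∨ ¬(R ↔ Q) ∨ ¬P
⇔ ¬¬Q ∨ ¬((R → Q) ∧ (Q → R)) ∨ ¬P
⇔ ¬¬Q ∨ ¬((¬R ∨ Q) ∧ (Q → R)) ∨ ¬P
⇔ ¬¬Q ∨ ¬((¬R ∨ Q) ∧ (¬Q ∨ R)) ∨ ¬P
⇔ Q ∨ ¬((¬R ∨ Q) ∧ (¬Q ∨ R)) ∨ ¬P
⇔ Q ∨ ¬(¬R ∨ Q) ∨ ¬(¬Q ∨ R) ∨ ¬P
⇔ Q ∨ (¬¬R ∧ ¬Q) ∨ ¬(¬Q ∨ R) ∨ ¬P
⇔ Q ∨ (R ∧ ¬Q) ∨ ¬(¬Q ∨ R) ∨ ¬P
⇔ Q ∨ (R ∧ ¬Q) ∨ (¬¬Q ∧ ¬R) ∨ ¬P
⇔ Q ∨ (R ∧ ¬Q) ∨ (Q ∧ ¬R) ∨ ¬P
⇔ Q ∨ (R ∧ ¬Q) ∨ ¬P

Q ∨ (R ∧ ¬Q) ∨ ¬P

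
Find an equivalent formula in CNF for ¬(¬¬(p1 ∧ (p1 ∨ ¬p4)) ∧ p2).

¬p1 ∨ ¬p2

¬(¬¬(p1 ∧ (p1 ∨ ¬p4)) ∧ p2)
⇔ ¬¬¬(p1 ∧ (p1 ∨ ¬p4)) ∨ ¬p2   [De Morgan]
⇔ ¬(p1 ∧ (p1 ∨ ¬p4)) ∨ ¬p2   [double negation]
⇔ ¬p1 ∨ ¬(p1 ∨ ¬p4) ∨ ¬p2   [De Morgan]
⇔ ¬p1 ∨ ¬p1 ∧ ¬¬p4 ∨ ¬p2   [De Morgan]
⇔ ¬p1 ∨ ¬p1 ∧ p4 ∨ ¬p2   [double negation]
⇔ (¬p1 ∨ ¬p1 ∨ ¬p2) ∧ (¬p1 ∨ p4 ∨ ¬p2)   [distribute ∨ over ∧]
⇔ ¬p1 ∨ ¬p2   [simplify]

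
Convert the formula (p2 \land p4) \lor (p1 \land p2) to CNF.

(p2 \land p4) \lor (p1 \land p2)
⇔ (p2 \lor p1) \land (p2 \lor p2) \land (p4 \lor p1) \land (p4 \lor p2)
⇔ p2 \land (p4 \lor p1)

p2 \land (p4 \lor p1)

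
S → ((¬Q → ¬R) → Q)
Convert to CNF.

S → ((¬Q → ¬R) → Q)
= ¬S ∨ ((¬Q → ¬R) → Q)   (eliminate →)
= ¬S ∨ ¬(¬Q → ¬R) ∨ Q   (eliminate →)
= ¬S ∨ ¬(¬¬Q ∨ ¬R) ∨ Q   (eliminate →)
= ¬S ∨ ¬¬¬Q ∧ ¬¬R ∨ Q   (De Morgan)
= ¬S ∨ ¬Q ∧ ¬¬R ∨ Q   (double negation)
= ¬S ∨ ¬Q ∧ R ∨ Q   (double negation)
= (¬S ∨ ¬Q ∨ Q) ∧ (¬S ∨ R ∨ Q)   (distribute ∨ over ∧)
= ¬S ∨ R ∨ Q   (simplify)

¬S ∨ R ∨ Q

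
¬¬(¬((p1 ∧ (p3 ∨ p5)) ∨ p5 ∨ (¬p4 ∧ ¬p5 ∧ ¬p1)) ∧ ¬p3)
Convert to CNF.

¬p5 ∧ (p4 ∨ p5 ∨ p1) ∧ ¬p3

¬¬(¬((p1 ∧ (p3 ∨ p5)) ∨ p5 ∨ (¬p4 ∧ ¬p5 ∧ ¬p1)) ∧ ¬p3)
≡ ¬((p1 ∧ (p3 ∨ p5)) ∨ p5 ∨ (¬p4 ∧ ¬p5 ∧ ¬p1)) ∧ ¬p3   [double negation]
≡ ¬(p1 ∧ (p3 ∨ p5)) ∧ ¬p5 ∧ ¬(¬p4 ∧ ¬p5 ∧ ¬p1) ∧ ¬p3   [De Morgan]
≡ (¬p1 ∨ ¬(p3 ∨ p5)) ∧ ¬p5 ∧ ¬(¬p4 ∧ ¬p5 ∧ ¬p1) ∧ ¬p3   [De Morgan]
≡ (¬p1 ∨ (¬p3 ∧ ¬p5)) ∧ ¬p5 ∧ ¬(¬p4 ∧ ¬p5 ∧ ¬p1) ∧ ¬p3   [De Morgan]
≡ (¬p1 ∨ (¬p3 ∧ ¬p5)) ∧ ¬p5 ∧ (¬¬p4 ∨ ¬¬p5 ∨ ¬¬p1) ∧ ¬p3   [De Morgan]
≡ (¬p1 ∨ (¬p3 ∧ ¬p5)) ∧ ¬p5 ∧ (p4 ∨ ¬¬p5 ∨ ¬¬p1) ∧ ¬p3   [double negation]
≡ (¬p1 ∨ (¬p3 ∧ ¬p5)) ∧ ¬p5 ∧ (p4 ∨ p5 ∨ ¬¬p1) ∧ ¬p3   [double negation]
≡ (¬p1 ∨ (¬p3 ∧ ¬p5)) ∧ ¬p5 ∧ (p4 ∨ p5 ∨ p1) ∧ ¬p3   [double negation]
≡ (¬p1 ∨ ¬p3) ∧ (¬p1 ∨ ¬p5) ∧ ¬p5 ∧ (p4 ∨ p5 ∨ p1) ∧ ¬p3   [distribute ∨ over ∧]
≡ ¬p5 ∧ (p4 ∨ p5 ∨ p1) ∧ ¬p3   [simplify]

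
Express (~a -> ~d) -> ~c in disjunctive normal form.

(~a & d) | ~c

(~a -> ~d) -> ~c
≡ ~(~a -> ~d) | ~c   — eliminate ->
≡ ~(~~a | ~d) | ~c   — eliminate ->
≡ (~~~a & ~~d) | ~c   — De Morgan
≡ (~a & ~~d) | ~c   — double negation
≡ (~a & d) | ~c   — double negation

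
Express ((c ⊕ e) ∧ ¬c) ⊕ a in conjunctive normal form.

(c ∨ e ∨ a) ∧ (¬c ∨ a) ∧ (¬e ∨ c ∨ ¬a)

((c ⊕ e) ∧ ¬c) ⊕ a
≡ (((c ⊕ e) ∧ ¬c) ∨ a) ∧ ¬((c ⊕ e) ∧ ¬c ∧ a)   — expand ⊕
≡ (((c ∨ e) ∧ ¬(c ∧ e) ∧ ¬c) ∨ a) ∧ ¬((c ⊕ e) ∧ ¬c ∧ a)   — expand ⊕
≡ (((c ∨ e) ∧ ¬(c ∧ e) ∧ ¬c) ∨ a) ∧ ¬((c ∨ e) ∧ ¬(c ∧ e) ∧ ¬c ∧ a)   — expand ⊕
≡ (((c ∨ e) ∧ (¬c ∨ ¬e) ∧ ¬c) ∨ a) ∧ ¬((c ∨ e) ∧ ¬(c ∧ e) ∧ ¬c ∧ a)   — De Morgan
≡ (((c ∨ e) ∧ (¬c ∨ ¬e) ∧ ¬c) ∨ a) ∧ (¬(c ∨ e) ∨ ¬¬(c ∧ e) ∨ ¬¬c ∨ ¬a)   — De Morgan
≡ (((c ∨ e) ∧ (¬c ∨ ¬e) ∧ ¬c) ∨ a) ∧ ((¬c ∧ ¬e) ∨ ¬¬(c ∧ e) ∨ ¬¬c ∨ ¬a)   — De Morgan
≡ (((c ∨ e) ∧ (¬c ∨ ¬e) ∧ ¬c) ∨ a) ∧ ((¬c ∧ ¬e) ∨ (c ∧ e) ∨ ¬¬c ∨ ¬a)   — double negation
≡ (((c ∨ e) ∧ (¬c ∨ ¬e) ∧ ¬c) ∨ a) ∧ ((¬c ∧ ¬e) ∨ (c ∧ e) ∨ c ∨ ¬a)   — double negation
≡ (c ∨ e ∨ a) ∧ (¬c ∨ ¬e ∨ a) ∧ (¬c ∨ a) ∧ (¬c ∨ c ∨ c ∨ ¬a) ∧ (¬c ∨ e ∨ c ∨ ¬a) ∧ (¬e ∨ c ∨ c ∨ ¬a) ∧ (¬e ∨ e ∨ c ∨ ¬a)   — distribute ∨ over ∧
≡ (c ∨ e ∨ a) ∧ (¬c ∨ a) ∧ (¬e ∨ c ∨ ¬a)   — simplify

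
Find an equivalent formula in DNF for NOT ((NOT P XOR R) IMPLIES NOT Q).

NOT ((NOT P XOR R) IMPLIES NOT Q)
⇔ NOT (NOT (NOT P XOR R) OR NOT Q)
⇔ NOT (NOT ((NOT P AND NOT R) OR (NOT NOT P AND R)) OR NOT Q)
⇔ NOT NOT ((NOT P AND NOT R) OR (NOT NOT P AND R)) AND NOT NOT Q
⇔ ((NOT P AND NOT R) OR (NOT NOT P AND R)) AND NOT NOT Q
⇔ ((NOT P AND NOT R) OR (P AND R)) AND NOT NOT Q
⇔ ((NOT P AND NOT R) OR (P AND R)) AND Q
⇔ (NOT P AND NOT R AND Q) OR (P AND R AND Q)

(NOT P AND NOT R AND Q) OR (P AND R AND Q)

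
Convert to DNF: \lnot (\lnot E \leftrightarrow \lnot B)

(\lnot E \land B) \lor (\lnot B \land E)

\lnot (\lnot E \leftrightarrow \lnot B)
≡ \lnot ((\lnot E \to \lnot B) \land (\lnot B \to \lnot E))   — eliminate \leftrightarrow
≡ \lnot ((\lnot \lnot E \lor \lnot B) \land (\lnot B \to \lnot E))   — eliminate \to
≡ \lnot ((\lnot \lnot E \lor \lnot B) \land (\lnot \lnot B \lor \lnot E))   — eliminate \to
≡ \lnot (\lnot \lnot E \lor \lnot B) \lor \lnot (\lnot \lnot B \lor \lnot E)   — De Morgan
≡ (\lnot \lnot \lnot E \land \lnot \lnot B) \lor \lnot (\lnot \lnot B \lor \lnot E)   — De Morgan
≡ (\lnot E \land \lnot \lnot B) \lor \lnot (\lnot \lnot B \lor \lnot E)   — double negation
≡ (\lnot E \land B) \lor \lnot (\lnot \lnot B \lor \lnot E)   — double negation
≡ (\lnot E \land B) \lor (\lnot \lnot \lnot B \land \lnot \lnot E)   — De Morgan
≡ (\lnot E \land B) \lor (\lnot B \land \lnot \lnot E)   — double negation
≡ (\lnot E \land B) \lor (\lnot B \land E)   — double negation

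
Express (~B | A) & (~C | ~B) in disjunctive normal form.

(~B | A) & (~C | ~B)
≡ (~B & ~C) | (~B & ~B) | (A & ~C) | (A & ~B)   [distribute & over |]
≡ ~B | (A & ~C)   [simplify]

~B | (A & ~C)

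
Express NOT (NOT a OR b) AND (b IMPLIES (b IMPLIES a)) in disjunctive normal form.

a AND NOT b

NOT (NOT a OR b) AND (b IMPLIES (b IMPLIES a))
≡ NOT (NOT a OR b) AND (NOT b OR (b IMPLIES a))   — eliminate IMPLIES
≡ NOT (NOT a OR b) AND (NOT b OR NOT b OR a)   — eliminate IMPLIES
≡ NOT NOT a AND NOT b AND (NOT b OR NOT b OR a)   — De Morgan
≡ a AND NOT b AND (NOT b OR NOT b OR a)   — double negation
≡ (a AND NOT b AND NOT b) OR (a AND NOT b AND NOT b) OR (a AND NOT b AND a)   — distribute AND over OR
≡ a AND NOT b   — simplify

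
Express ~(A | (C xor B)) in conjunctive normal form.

~(A | (C xor B))
≡ ~(A | ((C | B) & ~(C & B)))
≡ ~A & ~((C | B) & ~(C & B))
≡ ~A & (~(C | B) | ~~(C & B))
≡ ~A & ((~C & ~B) | ~~(C & B))
≡ ~A & ((~C & ~B) | (C & B))
≡ ~A & (~C | C) & (~C | B) & (~B | C) & (~B | B)
≡ ~A & (~C | B) & (~B | C)

~A & (~C | B) & (~B | C)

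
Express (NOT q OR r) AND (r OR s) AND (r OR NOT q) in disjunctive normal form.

(NOT q AND s) OR r

(NOT q OR r) AND (r OR s) AND (r OR NOT q)
≡ (NOT q AND r AND r) OR (NOT q AND r AND NOT q) OR (NOT q AND s AND r) OR (NOT q AND s AND NOT q) OR (r AND r AND r) OR (r AND r AND NOT q) OR (r AND s AND r) OR (r AND s AND NOT q)   [distribute AND over OR]
≡ (NOT q AND s) OR r   [simplify]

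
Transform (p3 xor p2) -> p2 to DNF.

(p3 xor p2) -> p2
= ~(p3 xor p2) | p2
= ~((p3 & ~p2) | (~p3 & p2)) | p2
= (~(p3 & ~p2) & ~(~p3 & p2)) | p2
= ((~p3 | ~~p2) & ~(~p3 & p2)) | p2
= ((~p3 | p2) & ~(~p3 & p2)) | p2
= ((~p3 | p2) & (~~p3 | ~p2)) | p2
= ((~p3 | p2) & (p3 | ~p2)) | p2
= (~p3 & p3) | (~p3 & ~p2) | (p2 & p3) | (p2 & ~p2) | p2
= (~p3 & ~p2) | p2

(~p3 & ~p2) | p2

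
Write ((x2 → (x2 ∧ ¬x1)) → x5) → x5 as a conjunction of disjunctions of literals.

((x2 → (x2 ∧ ¬x1)) → x5) → x5
⇔ ¬((x2 → (x2 ∧ ¬x1)) → x5) ∨ x5   [eliminate →]
⇔ ¬(¬(x2 → (x2 ∧ ¬x1)) ∨ x5) ∨ x5   [eliminate →]
⇔ ¬(¬(¬x2 ∨ (x2 ∧ ¬x1)) ∨ x5) ∨ x5   [eliminate →]
⇔ (¬¬(¬x2 ∨ (x2 ∧ ¬x1)) ∧ ¬x5) ∨ x5   [De Morgan]
⇔ ((¬x2 ∨ (x2 ∧ ¬x1)) ∧ ¬x5) ∨ x5   [double negation]
⇔ (¬x2 ∨ x2 ∨ x5) ∧ (¬x2 ∨ ¬x1 ∨ x5) ∧ (¬x5 ∨ x5)   [distribute ∨ over ∧]
⇔ ¬x2 ∨ ¬x1 ∨ x5   [simplify]

¬x2 ∨ ¬x1 ∨ x5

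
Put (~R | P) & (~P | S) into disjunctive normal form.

(~R | P) & (~P | S)
⇔ (~R & ~P) | (~R & S) | (P & ~P) | (P & S)
⇔ (~R & ~P) | (~R & S) | (P & S)

(~R & ~P) | (~R & S) | (P & S)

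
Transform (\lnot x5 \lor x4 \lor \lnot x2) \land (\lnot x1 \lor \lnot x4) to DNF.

(\lnot x5 \land \lnot x1) \lor (\lnot x5 \land \lnot x4) \lor (x4 \land \lnot x1) \lor (\lnot x2 \land \lnot x1) \lor (\lnot x2 \land \lnot x4)

(\lnot x5 \lor x4 \lor \lnot x2) \land (\lnot x1 \lor \lnot x4)
≡ (\lnot x5 \land \lnot x1) \lor (\lnot x5 \land \lnot x4) \lor (x4 \land \lnot x1) \lor (x4 \land \lnot x4) \lor (\lnot x2 \land \lnot x1) \lor (\lnot x2 \land \lnot x4)   [distribute \land over \lor]
≡ (\lnot x5 \land \lnot x1) \lor (\lnot x5 \land \lnot x4) \lor (x4 \land \lnot x1) \lor (\lnot x2 \land \lnot x1) \lor (\lnot x2 \land \lnot x4)   [simplify]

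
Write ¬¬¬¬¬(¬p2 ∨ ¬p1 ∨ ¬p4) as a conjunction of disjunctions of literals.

p2 ∧ p1 ∧ p4

¬¬¬¬¬(¬p2 ∨ ¬p1 ∨ ¬p4)
⇔ ¬¬¬(¬p2 ∨ ¬p1 ∨ ¬p4)   [double negation]
⇔ ¬(¬p2 ∨ ¬p1 ∨ ¬p4)   [double negation]
⇔ ¬¬p2 ∧ ¬¬p1 ∧ ¬¬p4   [De Morgan]
⇔ p2 ∧ ¬¬p1 ∧ ¬¬p4   [double negation]
⇔ p2 ∧ p1 ∧ ¬¬p4   [double negation]
⇔ p2 ∧ p1 ∧ p4   [double negation]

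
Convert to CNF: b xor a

(b | a) & (~b | ~a)

b xor a
⇔ (b | a) & ~(b & a)   — expand xor
⇔ (b | a) & (~b | ~a)   — De Morgan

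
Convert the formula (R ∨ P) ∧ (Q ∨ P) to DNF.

(R ∧ Q) ∨ P

(R ∨ P) ∧ (Q ∨ P)
⇔ (R ∧ Q) ∨ (R ∧ P) ∨ (P ∧ Q) ∨ (P ∧ P)   (distribute ∧ over ∨)
⇔ (R ∧ Q) ∨ P   (simplify)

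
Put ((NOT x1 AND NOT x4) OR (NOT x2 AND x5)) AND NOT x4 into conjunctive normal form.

(NOT x1 OR NOT x2) AND (NOT x1 OR x5) AND NOT x4

((NOT x1 AND NOT x4) OR (NOT x2 AND x5)) AND NOT x4
⇔ (NOT x1 OR NOT x2) AND (NOT x1 OR x5) AND (NOT x4 OR NOT x2) AND (NOT x4 OR x5) AND NOT x4   (distribute OR over AND)
⇔ (NOT x1 OR NOT x2) AND (NOT x1 OR x5) AND NOT x4   (simplify)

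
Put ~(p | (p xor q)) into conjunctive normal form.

~p & (~q | p)

~(p | (p xor q))
≡ ~(p | ((p | q) & ~(p & q)))   — expand xor
≡ ~p & ~((p | q) & ~(p & q))   — De Morgan
≡ ~p & (~(p | q) | ~~(p & q))   — De Morgan
≡ ~p & ((~p & ~q) | ~~(p & q))   — De Morgan
≡ ~p & ((~p & ~q) | (p & q))   — double negation
≡ ~p & (~p | p) & (~p | q) & (~q | p) & (~q | q)   — distribute | over &
≡ ~p & (~q | p)   — simplify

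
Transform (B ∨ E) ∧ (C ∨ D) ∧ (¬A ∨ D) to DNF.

(B ∧ C ∧ ¬A) ∨ (B ∧ D) ∨ (E ∧ C ∧ ¬A) ∨ (E ∧ D)

(B ∨ E) ∧ (C ∨ D) ∧ (¬A ∨ D)
≡ (B ∧ C ∧ ¬A) ∨ (B ∧ C ∧ D) ∨ (B ∧ D ∧ ¬A) ∨ (B ∧ D ∧ D) ∨ (E ∧ C ∧ ¬A) ∨ (E ∧ C ∧ D) ∨ (E ∧ D ∧ ¬A) ∨ (E ∧ D ∧ D)   (distribute ∧ over ∨)
≡ (B ∧ C ∧ ¬A) ∨ (B ∧ D) ∨ (E ∧ C ∧ ¬A) ∨ (E ∧ D)   (simplify)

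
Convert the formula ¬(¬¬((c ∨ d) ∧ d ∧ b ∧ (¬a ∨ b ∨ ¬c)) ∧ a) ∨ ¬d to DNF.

¬d ∨ ¬b ∨ ¬a

¬(¬¬((c ∨ d) ∧ d ∧ b ∧ (¬a ∨ b ∨ ¬c)) ∧ a) ∨ ¬d
≡ ¬¬¬((c ∨ d) ∧ d ∧ b ∧ (¬a ∨ b ∨ ¬c)) ∨ ¬a ∨ ¬d   [De Morgan]
≡ ¬((c ∨ d) ∧ d ∧ b ∧ (¬a ∨ b ∨ ¬c)) ∨ ¬a ∨ ¬d   [double negation]
≡ ¬(c ∨ d) ∨ ¬d ∨ ¬b ∨ ¬(¬a ∨ b ∨ ¬c) ∨ ¬a ∨ ¬d   [De Morgan]
≡ (¬c ∧ ¬d) ∨ ¬d ∨ ¬b ∨ ¬(¬a ∨ b ∨ ¬c) ∨ ¬a ∨ ¬d   [De Morgan]
≡ (¬c ∧ ¬d) ∨ ¬d ∨ ¬b ∨ (¬¬a ∧ ¬b ∧ ¬¬c) ∨ ¬a ∨ ¬d   [De Morgan]
≡ (¬c ∧ ¬d) ∨ ¬d ∨ ¬b ∨ (a ∧ ¬b ∧ ¬¬c) ∨ ¬a ∨ ¬d   [double negation]
≡ (¬c ∧ ¬d) ∨ ¬d ∨ ¬b ∨ (a ∧ ¬b ∧ c) ∨ ¬a ∨ ¬d   [double negation]
≡ ¬d ∨ ¬b ∨ ¬a   [simplify]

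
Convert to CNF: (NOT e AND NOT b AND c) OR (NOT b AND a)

(NOT e OR a) AND NOT b AND (c OR a)

(NOT e AND NOT b AND c) OR (NOT b AND a)
= (NOT e OR NOT b) AND (NOT e OR a) AND (NOT b OR NOT b) AND (NOT b OR a) AND (c OR NOT b) AND (c OR a)   — distribute OR over AND
= (NOT e OR a) AND NOT b AND (c OR a)   — simplify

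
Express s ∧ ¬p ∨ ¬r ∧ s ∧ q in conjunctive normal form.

s ∧ ¬p ∨ ¬r ∧ s ∧ q
≡ (s ∨ ¬r) ∧ (s ∨ s) ∧ (s ∨ q) ∧ (¬p ∨ ¬r) ∧ (¬p ∨ s) ∧ (¬p ∨ q)
≡ s ∧ (¬p ∨ ¬r) ∧ (¬p ∨ q)

s ∧ (¬p ∨ ¬r) ∧ (¬p ∨ q)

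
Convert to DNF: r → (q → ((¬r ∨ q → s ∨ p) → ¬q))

¬r ∨ ¬q ∨ q ∧ ¬s ∧ ¬p

r → (q → ((¬r ∨ q → s ∨ p) → ¬q))
⇔ ¬r ∨ (q → ((¬r ∨ q → s ∨ p) → ¬q))   [eliminate →]
⇔ ¬r ∨ ¬q ∨ ((¬r ∨ q → s ∨ p) → ¬q)   [eliminate →]
⇔ ¬r ∨ ¬q ∨ ¬(¬r ∨ q → s ∨ p) ∨ ¬q   [eliminate →]
⇔ ¬r ∨ ¬q ∨ ¬(¬(¬r ∨ q) ∨ s ∨ p) ∨ ¬q   [eliminate →]
⇔ ¬r ∨ ¬q ∨ ¬¬(¬r ∨ q) ∧ ¬s ∧ ¬p ∨ ¬q   [De Morgan]
⇔ ¬r ∨ ¬q ∨ (¬r ∨ q) ∧ ¬s ∧ ¬p ∨ ¬q   [double negation]
⇔ ¬r ∨ ¬q ∨ ¬r ∧ ¬s ∧ ¬p ∨ q ∧ ¬s ∧ ¬p ∨ ¬q   [distribute ∧ over ∨]
⇔ ¬r ∨ ¬q ∨ q ∧ ¬s ∧ ¬p   [simplify]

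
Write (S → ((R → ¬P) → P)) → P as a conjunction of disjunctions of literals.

S ∨ P

(S → ((R → ¬P) → P)) → P
≡ ¬(S → ((R → ¬P) → P)) ∨ P   (eliminate →)
≡ ¬(¬S ∨ ((R → ¬P) → P)) ∨ P   (eliminate →)
≡ ¬(¬S ∨ ¬(R → ¬P) ∨ P) ∨ P   (eliminate →)
≡ ¬(¬S ∨ ¬(¬R ∨ ¬P) ∨ P) ∨ P   (eliminate →)
≡ (¬¬S ∧ ¬¬(¬R ∨ ¬P) ∧ ¬P) ∨ P   (De Morgan)
≡ (S ∧ ¬¬(¬R ∨ ¬P) ∧ ¬P) ∨ P   (double negation)
≡ (S ∧ (¬R ∨ ¬P) ∧ ¬P) ∨ P   (double negation)
≡ (S ∨ P) ∧ (¬R ∨ ¬P ∨ P) ∧ (¬P ∨ P)   (distribute ∨ over ∧)
≡ S ∨ P   (simplify)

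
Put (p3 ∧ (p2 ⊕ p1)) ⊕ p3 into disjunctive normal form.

(¬p2 ∧ ¬p1 ∧ p3) ∨ (p1 ∧ p2 ∧ p3)

(p3 ∧ (p2 ⊕ p1)) ⊕ p3
= (p3 ∧ (p2 ⊕ p1) ∧ ¬p3) ∨ (¬(p3 ∧ (p2 ⊕ p1)) ∧ p3)
= (p3 ∧ ((p2 ∧ ¬p1) ∨ (¬p2 ∧ p1)) ∧ ¬p3) ∨ (¬(p3 ∧ (p2 ⊕ p1)) ∧ p3)
= (p3 ∧ ((p2 ∧ ¬p1) ∨ (¬p2 ∧ p1)) ∧ ¬p3) ∨ (¬(p3 ∧ ((p2 ∧ ¬p1) ∨ (¬p2 ∧ p1))) ∧ p3)
= (p3 ∧ ((p2 ∧ ¬p1) ∨ (¬p2 ∧ p1)) ∧ ¬p3) ∨ ((¬p3 ∨ ¬((p2 ∧ ¬p1) ∨ (¬p2 ∧ p1))) ∧ p3)
= (p3 ∧ ((p2 ∧ ¬p1) ∨ (¬p2 ∧ p1)) ∧ ¬p3) ∨ ((¬p3 ∨ (¬(p2 ∧ ¬p1) ∧ ¬(¬p2 ∧ p1))) ∧ p3)
= (p3 ∧ ((p2 ∧ ¬p1) ∨ (¬p2 ∧ p1)) ∧ ¬p3) ∨ ((¬p3 ∨ ((¬p2 ∨ ¬¬p1) ∧ ¬(¬p2 ∧ p1))) ∧ p3)
= (p3 ∧ ((p2 ∧ ¬p1) ∨ (¬p2 ∧ p1)) ∧ ¬p3) ∨ ((¬p3 ∨ ((¬p2 ∨ p1) ∧ ¬(¬p2 ∧ p1))) ∧ p3)
= (p3 ∧ ((p2 ∧ ¬p1) ∨ (¬p2 ∧ p1)) ∧ ¬p3) ∨ ((¬p3 ∨ ((¬p2 ∨ p1) ∧ (¬¬p2 ∨ ¬p1))) ∧ p3)
= (p3 ∧ ((p2 ∧ ¬p1) ∨ (¬p2 ∧ p1)) ∧ ¬p3) ∨ ((¬p3 ∨ ((¬p2 ∨ p1) ∧ (p2 ∨ ¬p1))) ∧ p3)
= (p3 ∧ p2 ∧ ¬p1 ∧ ¬p3) ∨ (p3 ∧ ¬p2 ∧ p1 ∧ ¬p3) ∨ (¬p3 ∧ p3) ∨ (¬p2 ∧ p2 ∧ p3) ∨ (¬p2 ∧ ¬p1 ∧ p3) ∨ (p1 ∧ p2 ∧ p3) ∨ (p1 ∧ ¬p1 ∧ p3)
= (¬p2 ∧ ¬p1 ∧ p3) ∨ (p1 ∧ p2 ∧ p3)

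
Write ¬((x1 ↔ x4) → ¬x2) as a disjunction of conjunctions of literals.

¬x1 ∧ ¬x4 ∧ x2 ∨ x4 ∧ x1 ∧ x2

¬((x1 ↔ x4) → ¬x2)
= ¬(¬(x1 ↔ x4) ∨ ¬x2)   [eliminate →]
= ¬(¬((x1 → x4) ∧ (x4 → x1)) ∨ ¬x2)   [eliminate ↔]
= ¬(¬((¬x1 ∨ x4) ∧ (x4 → x1)) ∨ ¬x2)   [eliminate →]
= ¬(¬((¬x1 ∨ x4) ∧ (¬x4 ∨ x1)) ∨ ¬x2)   [eliminate →]
= ¬¬((¬x1 ∨ x4) ∧ (¬x4 ∨ x1)) ∧ ¬¬x2   [De Morgan]
= (¬x1 ∨ x4) ∧ (¬x4 ∨ x1) ∧ ¬¬x2   [double negation]
= (¬x1 ∨ x4) ∧ (¬x4 ∨ x1) ∧ x2   [double negation]
= ¬x1 ∧ ¬x4 ∧ x2 ∨ ¬x1 ∧ x1 ∧ x2 ∨ x4 ∧ ¬x4 ∧ x2 ∨ x4 ∧ x1 ∧ x2   [distribute ∧ over ∨]
= ¬x1 ∧ ¬x4 ∧ x2 ∨ x4 ∧ x1 ∧ x2   [simplify]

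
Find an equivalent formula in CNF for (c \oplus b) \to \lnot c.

\lnot c \lor b

(c \oplus b) \to \lnot c
= \lnot (c \oplus b) \lor \lnot c   [eliminate \to]
= \lnot ((c \lor b) \land \lnot (c \land b)) \lor \lnot c   [expand \oplus]
= \lnot (c \lor b) \lor \lnot \lnot (c \land b) \lor \lnot c   [De Morgan]
= (\lnot c \land \lnot b) \lor \lnot \lnot (c \land b) \lor \lnot c   [De Morgan]
= (\lnot c \land \lnot b) \lor (c \land b) \lor \lnot c   [double negation]
= (\lnot c \lor c \lor \lnot c) \land (\lnot c \lor b \lor \lnot c) \land (\lnot b \lor c \lor \lnot c) \land (\lnot b \lor b \lor \lnot c)   [distribute \lor over \land]
= \lnot c \lor b   [simplify]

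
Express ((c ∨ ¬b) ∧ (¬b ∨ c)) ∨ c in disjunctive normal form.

((c ∨ ¬b) ∧ (¬b ∨ c)) ∨ c
= (c ∧ ¬b) ∨ (c ∧ c) ∨ (¬b ∧ ¬b) ∨ (¬b ∧ c) ∨ c   [distribute ∧ over ∨]
= c ∨ ¬b   [simplify]

c ∨ ¬b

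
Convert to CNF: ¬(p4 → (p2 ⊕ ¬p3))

¬(p4 → (p2 ⊕ ¬p3))
≡ ¬(¬p4 ∨ (p2 ⊕ ¬p3))
≡ ¬(¬p4 ∨ ((p2 ∨ ¬p3) ∧ ¬(p2 ∧ ¬p3)))
≡ ¬¬p4 ∧ ¬((p2 ∨ ¬p3) ∧ ¬(p2 ∧ ¬p3))
≡ p4 ∧ ¬((p2 ∨ ¬p3) ∧ ¬(p2 ∧ ¬p3))
≡ p4 ∧ (¬(p2 ∨ ¬p3) ∨ ¬¬(p2 ∧ ¬p3))
≡ p4 ∧ ((¬p2 ∧ ¬¬p3) ∨ ¬¬(p2 ∧ ¬p3))
≡ p4 ∧ ((¬p2 ∧ p3) ∨ ¬¬(p2 ∧ ¬p3))
≡ p4 ∧ ((¬p2 ∧ p3) ∨ (p2 ∧ ¬p3))
≡ p4 ∧ (¬p2 ∨ p2) ∧ (¬p2 ∨ ¬p3) ∧ (p3 ∨ p2) ∧ (p3 ∨ ¬p3)
≡ p4 ∧ (¬p2 ∨ ¬p3) ∧ (p3 ∨ p2)

p4 ∧ (¬p2 ∨ ¬p3) ∧ (p3 ∨ p2)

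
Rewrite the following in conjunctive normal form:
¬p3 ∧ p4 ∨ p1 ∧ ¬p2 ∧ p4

¬p3 ∧ p4 ∨ p1 ∧ ¬p2 ∧ p4
≡ (¬p3 ∨ p1) ∧ (¬p3 ∨ ¬p2) ∧ (¬p3 ∨ p4) ∧ (p4 ∨ p1) ∧ (p4 ∨ ¬p2) ∧ (p4 ∨ p4)   (distribute ∨ over ∧)
≡ (¬p3 ∨ p1) ∧ (¬p3 ∨ ¬p2) ∧ p4   (simplify)

(¬p3 ∨ p1) ∧ (¬p3 ∨ ¬p2) ∧ p4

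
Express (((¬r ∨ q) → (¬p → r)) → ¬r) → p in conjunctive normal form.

(((¬r ∨ q) → (¬p → r)) → ¬r) → p
= ¬(((¬r ∨ q) → (¬p → r)) → ¬r) ∨ p
= ¬(¬((¬r ∨ q) → (¬p → r)) ∨ ¬r) ∨ p
= ¬(¬(¬(¬r ∨ q) ∨ (¬p → r)) ∨ ¬r) ∨ p
= ¬(¬(¬(¬r ∨ q) ∨ ¬¬p ∨ r) ∨ ¬r) ∨ p
= (¬¬(¬(¬r ∨ q) ∨ ¬¬p ∨ r) ∧ ¬¬r) ∨ p
= ((¬(¬r ∨ q) ∨ ¬¬p ∨ r) ∧ ¬¬r) ∨ p
= (((¬¬r ∧ ¬q) ∨ ¬¬p ∨ r) ∧ ¬¬r) ∨ p
= (((r ∧ ¬q) ∨ ¬¬p ∨ r) ∧ ¬¬r) ∨ p
= (((r ∧ ¬q) ∨ p ∨ r) ∧ ¬¬r) ∨ p
= (((r ∧ ¬q) ∨ p ∨ r) ∧ r) ∨ p
= (r ∨ p ∨ r ∨ p) ∧ (¬q ∨ p ∨ r ∨ p) ∧ (r ∨ p)
= r ∨ p

r ∨ p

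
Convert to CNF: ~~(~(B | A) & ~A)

~B & ~A

~~(~(B | A) & ~A)
≡ ~(B | A) & ~A   — double negation
≡ ~B & ~A & ~A   — De Morgan
≡ ~B & ~A   — simplify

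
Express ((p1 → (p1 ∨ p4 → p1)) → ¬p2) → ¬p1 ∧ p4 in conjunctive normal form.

(p2 ∨ ¬p1) ∧ (p2 ∨ p4)

((p1 → (p1 ∨ p4 → p1)) → ¬p2) → ¬p1 ∧ p4
⇔ ¬((p1 → (p1 ∨ p4 → p1)) → ¬p2) ∨ ¬p1 ∧ p4   — eliminate →
⇔ ¬(¬(p1 → (p1 ∨ p4 → p1)) ∨ ¬p2) ∨ ¬p1 ∧ p4   — eliminate →
⇔ ¬(¬(¬p1 ∨ (p1 ∨ p4 → p1)) ∨ ¬p2) ∨ ¬p1 ∧ p4   — eliminate →
⇔ ¬(¬(¬p1 ∨ ¬(p1 ∨ p4) ∨ p1) ∨ ¬p2) ∨ ¬p1 ∧ p4   — eliminate →
⇔ ¬¬(¬p1 ∨ ¬(p1 ∨ p4) ∨ p1) ∧ ¬¬p2 ∨ ¬p1 ∧ p4   — De Morgan
⇔ (¬p1 ∨ ¬(p1 ∨ p4) ∨ p1) ∧ ¬¬p2 ∨ ¬p1 ∧ p4   — double negation
⇔ (¬p1 ∨ ¬p1 ∧ ¬p4 ∨ p1) ∧ ¬¬p2 ∨ ¬p1 ∧ p4   — De Morgan
⇔ (¬p1 ∨ ¬p1 ∧ ¬p4 ∨ p1) ∧ p2 ∨ ¬p1 ∧ p4   — double negation
⇔ (¬p1 ∨ ¬p1 ∨ p1 ∨ ¬p1) ∧ (¬p1 ∨ ¬p1 ∨ p1 ∨ p4) ∧ (¬p1 ∨ ¬p4 ∨ p1 ∨ ¬p1) ∧ (¬p1 ∨ ¬p4 ∨ p1 ∨ p4) ∧ (p2 ∨ ¬p1) ∧ (p2 ∨ p4)   — distribute ∨ over ∧
⇔ (p2 ∨ ¬p1) ∧ (p2 ∨ p4)   — simplify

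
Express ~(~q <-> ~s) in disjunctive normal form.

~(~q <-> ~s)
≡ ~((~q -> ~s) & (~s -> ~q))   [eliminate <->]
≡ ~((~~q | ~s) & (~s -> ~q))   [eliminate ->]
≡ ~((~~q | ~s) & (~~s | ~q))   [eliminate ->]
≡ ~(~~q | ~s) | ~(~~s | ~q)   [De Morgan]
≡ (~~~q & ~~s) | ~(~~s | ~q)   [De Morgan]
≡ (~q & ~~s) | ~(~~s | ~q)   [double negation]
≡ (~q & s) | ~(~~s | ~q)   [double negation]
≡ (~q & s) | (~~~s & ~~q)   [De Morgan]
≡ (~q & s) | (~s & ~~q)   [double negation]
≡ (~q & s) | (~s & q)   [double negation]

(~q & s) | (~s & q)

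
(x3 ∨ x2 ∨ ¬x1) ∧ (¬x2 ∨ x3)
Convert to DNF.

x3 ∨ (¬x1 ∧ ¬x2)

(x3 ∨ x2 ∨ ¬x1) ∧ (¬x2 ∨ x3)
= (x3 ∧ ¬x2) ∨ (x3 ∧ x3) ∨ (x2 ∧ ¬x2) ∨ (x2 ∧ x3) ∨ (¬x1 ∧ ¬x2) ∨ (¬x1 ∧ x3)
= x3 ∨ (¬x1 ∧ ¬x2)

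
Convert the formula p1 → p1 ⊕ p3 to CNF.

p1 → p1 ⊕ p3
⇔ ¬p1 ∨ (p1 ⊕ p3)   [eliminate →]
⇔ ¬p1 ∨ (p1 ∨ p3) ∧ ¬(p1 ∧ p3)   [expand ⊕]
⇔ ¬p1 ∨ (p1 ∨ p3) ∧ (¬p1 ∨ ¬p3)   [De Morgan]
⇔ (¬p1 ∨ p1 ∨ p3) ∧ (¬p1 ∨ ¬p1 ∨ ¬p3)   [distribute ∨ over ∧]
⇔ ¬p1 ∨ ¬p3   [simplify]

¬p1 ∨ ¬p3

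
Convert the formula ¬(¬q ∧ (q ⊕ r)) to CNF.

q ∨ ¬r

¬(¬q ∧ (q ⊕ r))
⇔ ¬(¬q ∧ (q ∨ r) ∧ ¬(q ∧ r))   (expand ⊕)
⇔ ¬¬q ∨ ¬(q ∨ r) ∨ ¬¬(q ∧ r)   (De Morgan)
⇔ q ∨ ¬(q ∨ r) ∨ ¬¬(q ∧ r)   (double negation)
⇔ q ∨ (¬q ∧ ¬r) ∨ ¬¬(q ∧ r)   (De Morgan)
⇔ q ∨ (¬q ∧ ¬r) ∨ (q ∧ r)   (double negation)
⇔ (q ∨ ¬q ∨ q) ∧ (q ∨ ¬q ∨ r) ∧ (q ∨ ¬r ∨ q) ∧ (q ∨ ¬r ∨ r)   (distribute ∨ over ∧)
⇔ q ∨ ¬r   (simplify)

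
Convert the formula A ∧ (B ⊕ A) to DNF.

A ∧ (B ⊕ A)
≡ A ∧ ((B ∧ ¬A) ∨ (¬B ∧ A))   (expand ⊕)
≡ (A ∧ B ∧ ¬A) ∨ (A ∧ ¬B ∧ A)   (distribute ∧ over ∨)
≡ A ∧ ¬B   (simplify)

A ∧ ¬B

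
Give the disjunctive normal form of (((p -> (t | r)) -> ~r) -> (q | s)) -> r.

(~r & ~q & ~s) | r

(((p -> (t | r)) -> ~r) -> (q | s)) -> r
⇔ ~(((p -> (t | r)) -> ~r) -> (q | s)) | r   (eliminate ->)
⇔ ~(~((p -> (t | r)) -> ~r) | q | s) | r   (eliminate ->)
⇔ ~(~(~(p -> (t | r)) | ~r) | q | s) | r   (eliminate ->)
⇔ ~(~(~(~p | t | r) | ~r) | q | s) | r   (eliminate ->)
⇔ (~~(~(~p | t | r) | ~r) & ~q & ~s) | r   (De Morgan)
⇔ ((~(~p | t | r) | ~r) & ~q & ~s) | r   (double negation)
⇔ (((~~p & ~t & ~r) | ~r) & ~q & ~s) | r   (De Morgan)
⇔ (((p & ~t & ~r) | ~r) & ~q & ~s) | r   (double negation)
⇔ (p & ~t & ~r & ~q & ~s) | (~r & ~q & ~s) | r   (distribute & over |)
⇔ (~r & ~q & ~s) | r   (simplify)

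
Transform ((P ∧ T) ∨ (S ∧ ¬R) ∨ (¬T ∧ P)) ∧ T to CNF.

(P ∨ S) ∧ (P ∨ ¬R) ∧ T

((P ∧ T) ∨ (S ∧ ¬R) ∨ (¬T ∧ P)) ∧ T
≡ (P ∨ S ∨ ¬T) ∧ (P ∨ S ∨ P) ∧ (P ∨ ¬R ∨ ¬T) ∧ (P ∨ ¬R ∨ P) ∧ (T ∨ S ∨ ¬T) ∧ (T ∨ S ∨ P) ∧ (T ∨ ¬R ∨ ¬T) ∧ (T ∨ ¬R ∨ P) ∧ T
≡ (P ∨ S) ∧ (P ∨ ¬R) ∧ T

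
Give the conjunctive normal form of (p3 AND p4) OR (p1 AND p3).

(p3 AND p4) OR (p1 AND p3)
≡ (p3 OR p1) AND (p3 OR p3) AND (p4 OR p1) AND (p4 OR p3)   [distribute OR over AND]
≡ p3 AND (p4 OR p1)   [simplify]

p3 AND (p4 OR p1)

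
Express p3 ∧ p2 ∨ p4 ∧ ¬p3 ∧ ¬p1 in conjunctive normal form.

(p3 ∨ p4) ∧ (p3 ∨ ¬p1) ∧ (p2 ∨ p4) ∧ (p2 ∨ ¬p3) ∧ (p2 ∨ ¬p1)

p3 ∧ p2 ∨ p4 ∧ ¬p3 ∧ ¬p1
⇔ (p3 ∨ p4) ∧ (p3 ∨ ¬p3) ∧ (p3 ∨ ¬p1) ∧ (p2 ∨ p4) ∧ (p2 ∨ ¬p3) ∧ (p2 ∨ ¬p1)   [distribute ∨ over ∧]
⇔ (p3 ∨ p4) ∧ (p3 ∨ ¬p1) ∧ (p2 ∨ p4) ∧ (p2 ∨ ¬p3) ∧ (p2 ∨ ¬p1)   [simplify]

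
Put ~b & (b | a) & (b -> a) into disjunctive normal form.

~b & (b | a) & (b -> a)
= ~b & (b | a) & (~b | a)   (eliminate ->)
= (~b & b & ~b) | (~b & b & a) | (~b & a & ~b) | (~b & a & a)   (distribute & over |)
= ~b & a   (simplify)

~b & a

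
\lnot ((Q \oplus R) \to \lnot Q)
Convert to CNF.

\lnot ((Q \oplus R) \to \lnot Q)
≡ \lnot (\lnot (Q \oplus R) \lor \lnot Q)   [eliminate \to]
≡ \lnot (\lnot ((Q \lor R) \land \lnot (Q \land R)) \lor \lnot Q)   [expand \oplus]
≡ \lnot \lnot ((Q \lor R) \land \lnot (Q \land R)) \land \lnot \lnot Q   [De Morgan]
≡ (Q \lor R) \land \lnot (Q \land R) \land \lnot \lnot Q   [double negation]
≡ (Q \lor R) \land (\lnot Q \lor \lnot R) \land \lnot \lnot Q   [De Morgan]
≡ (Q \lor R) \land (\lnot Q \lor \lnot R) \land Q   [double negation]
≡ (\lnot Q \lor \lnot R) \land Q   [simplify]

(\lnot Q \lor \lnot R) \land Q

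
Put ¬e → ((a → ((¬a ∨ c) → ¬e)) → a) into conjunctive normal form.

e ∨ a

¬e → ((a → ((¬a ∨ c) → ¬e)) → a)
≡ ¬¬e ∨ ((a → ((¬a ∨ c) → ¬e)) → a)
≡ ¬¬e ∨ ¬(a → ((¬a ∨ c) → ¬e)) ∨ a
≡ ¬¬e ∨ ¬(¬a ∨ ((¬a ∨ c) → ¬e)) ∨ a
≡ ¬¬e ∨ ¬(¬a ∨ ¬(¬a ∨ c) ∨ ¬e) ∨ a
≡ e ∨ ¬(¬a ∨ ¬(¬a ∨ c) ∨ ¬e) ∨ a
≡ e ∨ (¬¬a ∧ ¬¬(¬a ∨ c) ∧ ¬¬e) ∨ a
≡ e ∨ (a ∧ ¬¬(¬a ∨ c) ∧ ¬¬e) ∨ a
≡ e ∨ (a ∧ (¬a ∨ c) ∧ ¬¬e) ∨ a
≡ e ∨ (a ∧ (¬a ∨ c) ∧ e) ∨ a
≡ (e ∨ a ∨ a) ∧ (e ∨ ¬a ∨ c ∨ a) ∧ (e ∨ e ∨ a)
≡ e ∨ a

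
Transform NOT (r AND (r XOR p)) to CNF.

NOT r OR p

NOT (r AND (r XOR p))
⇔ NOT (r AND (r OR p) AND NOT (r AND p))   [expand XOR]
⇔ NOT r OR NOT (r OR p) OR NOT NOT (r AND p)   [De Morgan]
⇔ NOT r OR (NOT r AND NOT p) OR NOT NOT (r AND p)   [De Morgan]
⇔ NOT r OR (NOT r AND NOT p) OR (r AND p)   [double negation]
⇔ (NOT r OR NOT r OR r) AND (NOT r OR NOT r OR p) AND (NOT r OR NOT p OR r) AND (NOT r OR NOT p OR p)   [distribute OR over AND]
⇔ NOT r OR p   [simplify]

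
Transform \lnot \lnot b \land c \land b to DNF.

\lnot \lnot b \land c \land b
≡ b \land c \land b   [double negation]
≡ b \land c   [simplify]

b \land c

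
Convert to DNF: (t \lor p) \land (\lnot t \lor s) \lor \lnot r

t \land s \lor p \land \lnot t \lor p \land s \lor \lnot r

(t \lor p) \land (\lnot t \lor s) \lor \lnot r
⇔ t \land \lnot t \lor t \land s \lor p \land \lnot t \lor p \land s \lor \lnot r   — distribute \land over \lor
⇔ t \land s \lor p \land \lnot t \lor p \land s \lor \lnot r   — simplify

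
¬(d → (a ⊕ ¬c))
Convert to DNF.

(d ∧ ¬a ∧ c) ∨ (d ∧ ¬c ∧ a)

¬(d → (a ⊕ ¬c))
≡ ¬(¬d ∨ (a ⊕ ¬c))   [eliminate →]
≡ ¬(¬d ∨ (a ∧ ¬¬c) ∨ (¬a ∧ ¬c))   [expand ⊕]
≡ ¬¬d ∧ ¬(a ∧ ¬¬c) ∧ ¬(¬a ∧ ¬c)   [De Morgan]
≡ d ∧ ¬(a ∧ ¬¬c) ∧ ¬(¬a ∧ ¬c)   [double negation]
≡ d ∧ (¬a ∨ ¬¬¬c) ∧ ¬(¬a ∧ ¬c)   [De Morgan]
≡ d ∧ (¬a ∨ ¬c) ∧ ¬(¬a ∧ ¬c)   [double negation]
≡ d ∧ (¬a ∨ ¬c) ∧ (¬¬a ∨ ¬¬c)   [De Morgan]
≡ d ∧ (¬a ∨ ¬c) ∧ (a ∨ ¬¬c)   [double negation]
≡ d ∧ (¬a ∨ ¬c) ∧ (a ∨ c)   [double negation]
≡ (d ∧ ¬a ∧ a) ∨ (d ∧ ¬a ∧ c) ∨ (d ∧ ¬c ∧ a) ∨ (d ∧ ¬c ∧ c)   [distribute ∧ over ∨]
≡ (d ∧ ¬a ∧ c) ∨ (d ∧ ¬c ∧ a)   [simplify]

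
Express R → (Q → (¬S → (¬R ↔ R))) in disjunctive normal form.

¬R ∨ ¬Q ∨ S

R → (Q → (¬S → (¬R ↔ R)))
≡ ¬R ∨ (Q → (¬S → (¬R ↔ R)))
≡ ¬R ∨ ¬Q ∨ (¬S → (¬R ↔ R))
≡ ¬R ∨ ¬Q ∨ ¬¬S ∨ (¬R ↔ R)
≡ ¬R ∨ ¬Q ∨ ¬¬S ∨ ((¬R → R) ∧ (R → ¬R))
≡ ¬R ∨ ¬Q ∨ ¬¬S ∨ ((¬¬R ∨ R) ∧ (R → ¬R))
≡ ¬R ∨ ¬Q ∨ ¬¬S ∨ ((¬¬R ∨ R) ∧ (¬R ∨ ¬R))
≡ ¬R ∨ ¬Q ∨ S ∨ ((¬¬R ∨ R) ∧ (¬R ∨ ¬R))
≡ ¬R ∨ ¬Q ∨ S ∨ ((R ∨ R) ∧ (¬R ∨ ¬R))
≡ ¬R ∨ ¬Q ∨ S ∨ (R ∧ ¬R) ∨ (R ∧ ¬R) ∨ (R ∧ ¬R) ∨ (R ∧ ¬R)
≡ ¬R ∨ ¬Q ∨ S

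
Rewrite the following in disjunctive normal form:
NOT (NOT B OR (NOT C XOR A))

(B AND C AND NOT A) OR (B AND A AND NOT C)

NOT (NOT B OR (NOT C XOR A))
= NOT (NOT B OR (NOT C AND NOT A) OR (NOT NOT C AND A))   — expand XOR
= NOT NOT B AND NOT (NOT C AND NOT A) AND NOT (NOT NOT C AND A)   — De Morgan
= B AND NOT (NOT C AND NOT A) AND NOT (NOT NOT C AND A)   — double negation
= B AND (NOT NOT C OR NOT NOT A) AND NOT (NOT NOT C AND A)   — De Morgan
= B AND (C OR NOT NOT A) AND NOT (NOT NOT C AND A)   — double negation
= B AND (C OR A) AND NOT (NOT NOT C AND A)   — double negation
= B AND (C OR A) AND (NOT NOT NOT C OR NOT A)   — De Morgan
= B AND (C OR A) AND (NOT C OR NOT A)   — double negation
= (B AND C AND NOT C) OR (B AND C AND NOT A) OR (B AND A AND NOT C) OR (B AND A AND NOT A)   — distribute AND over OR
= (B AND C AND NOT A) OR (B AND A AND NOT C)   — simplify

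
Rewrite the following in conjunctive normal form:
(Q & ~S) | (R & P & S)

(Q & ~S) | (R & P & S)
≡ (Q | R) & (Q | P) & (Q | S) & (~S | R) & (~S | P) & (~S | S)   (distribute | over &)
≡ (Q | R) & (Q | P) & (Q | S) & (~S | R) & (~S | P)   (simplify)

(Q | R) & (Q | P) & (Q | S) & (~S | R) & (~S | P)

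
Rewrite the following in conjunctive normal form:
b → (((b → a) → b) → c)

b → (((b → a) → b) → c)
⇔ ¬b ∨ (((b → a) → b) → c)   [eliminate →]
⇔ ¬b ∨ ¬((b → a) → b) ∨ c   [eliminate →]
⇔ ¬b ∨ ¬(¬(b → a) ∨ b) ∨ c   [eliminate →]
⇔ ¬b ∨ ¬(¬(¬b ∨ a) ∨ b) ∨ c   [eliminate →]
⇔ ¬b ∨ (¬¬(¬b ∨ a) ∧ ¬b) ∨ c   [De Morgan]
⇔ ¬b ∨ ((¬b ∨ a) ∧ ¬b) ∨ c   [double negation]
⇔ (¬b ∨ ¬b ∨ a ∨ c) ∧ (¬b ∨ ¬b ∨ c)   [distribute ∨ over ∧]
⇔ ¬b ∨ c   [simplify]

¬b ∨ c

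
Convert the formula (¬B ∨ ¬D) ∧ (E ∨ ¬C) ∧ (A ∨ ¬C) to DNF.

(¬B ∧ E ∧ A) ∨ (¬B ∧ ¬C) ∨ (¬D ∧ E ∧ A) ∨ (¬D ∧ ¬C)

(¬B ∨ ¬D) ∧ (E ∨ ¬C) ∧ (A ∨ ¬C)
= (¬B ∧ E ∧ A) ∨ (¬B ∧ E ∧ ¬C) ∨ (¬B ∧ ¬C ∧ A) ∨ (¬B ∧ ¬C ∧ ¬C) ∨ (¬D ∧ E ∧ A) ∨ (¬D ∧ E ∧ ¬C) ∨ (¬D ∧ ¬C ∧ A) ∨ (¬D ∧ ¬C ∧ ¬C)   — distribute ∧ over ∨
= (¬B ∧ E ∧ A) ∨ (¬B ∧ ¬C) ∨ (¬D ∧ E ∧ A) ∨ (¬D ∧ ¬C)   — simplify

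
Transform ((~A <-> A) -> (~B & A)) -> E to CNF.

(A | E) & (~A | E)

((~A <-> A) -> (~B & A)) -> E
⇔ ~((~A <-> A) -> (~B & A)) | E   [eliminate ->]
⇔ ~(~(~A <-> A) | (~B & A)) | E   [eliminate ->]
⇔ ~(~((~A -> A) & (A -> ~A)) | (~B & A)) | E   [eliminate <->]
⇔ ~(~((~~A | A) & (A -> ~A)) | (~B & A)) | E   [eliminate ->]
⇔ ~(~((~~A | A) & (~A | ~A)) | (~B & A)) | E   [eliminate ->]
⇔ (~~((~~A | A) & (~A | ~A)) & ~(~B & A)) | E   [De Morgan]
⇔ ((~~A | A) & (~A | ~A) & ~(~B & A)) | E   [double negation]
⇔ ((A | A) & (~A | ~A) & ~(~B & A)) | E   [double negation]
⇔ ((A | A) & (~A | ~A) & (~~B | ~A)) | E   [De Morgan]
⇔ ((A | A) & (~A | ~A) & (B | ~A)) | E   [double negation]
⇔ (A | A | E) & (~A | ~A | E) & (B | ~A | E)   [distribute | over &]
⇔ (A | E) & (~A | E)   [simplify]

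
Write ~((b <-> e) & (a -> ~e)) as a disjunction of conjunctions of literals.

~((b <-> e) & (a -> ~e))
⇔ ~((b -> e) & (e -> b) & (a -> ~e))
⇔ ~((~b | e) & (e -> b) & (a -> ~e))
⇔ ~((~b | e) & (~e | b) & (a -> ~e))
⇔ ~((~b | e) & (~e | b) & (~a | ~e))
⇔ ~(~b | e) | ~(~e | b) | ~(~a | ~e)
⇔ (~~b & ~e) | ~(~e | b) | ~(~a | ~e)
⇔ (b & ~e) | ~(~e | b) | ~(~a | ~e)
⇔ (b & ~e) | (~~e & ~b) | ~(~a | ~e)
⇔ (b & ~e) | (e & ~b) | ~(~a | ~e)
⇔ (b & ~e) | (e & ~b) | (~~a & ~~e)
⇔ (b & ~e) | (e & ~b) | (a & ~~e)
⇔ (b & ~e) | (e & ~b) | (a & e)

(b & ~e) | (e & ~b) | (a & e)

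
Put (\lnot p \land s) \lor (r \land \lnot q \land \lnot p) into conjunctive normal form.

(\lnot p \land s) \lor (r \land \lnot q \land \lnot p)
= (\lnot p \lor r) \land (\lnot p \lor \lnot q) \land (\lnot p \lor \lnot p) \land (s \lor r) \land (s \lor \lnot q) \land (s \lor \lnot p)   [distribute \lor over \land]
= \lnot p \land (s \lor r) \land (s \lor \lnot q)   [simplify]

\lnot p \land (s \lor r) \land (s \lor \lnot q)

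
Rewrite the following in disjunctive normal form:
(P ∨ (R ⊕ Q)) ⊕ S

(P ∧ ¬S) ∨ (R ∧ ¬Q ∧ ¬S) ∨ (¬R ∧ Q ∧ ¬S) ∨ (¬P ∧ ¬R ∧ ¬Q ∧ S) ∨ (¬P ∧ Q ∧ R ∧ S)

(P ∨ (R ⊕ Q)) ⊕ S
≡ ((P ∨ (R ⊕ Q)) ∧ ¬S) ∨ (¬(P ∨ (R ⊕ Q)) ∧ S)   (expand ⊕)
≡ ((P ∨ (R ∧ ¬Q) ∨ (¬R ∧ Q)) ∧ ¬S) ∨ (¬(P ∨ (R ⊕ Q)) ∧ S)   (expand ⊕)
≡ ((P ∨ (R ∧ ¬Q) ∨ (¬R ∧ Q)) ∧ ¬S) ∨ (¬(P ∨ (R ∧ ¬Q) ∨ (¬R ∧ Q)) ∧ S)   (expand ⊕)
≡ ((P ∨ (R ∧ ¬Q) ∨ (¬R ∧ Q)) ∧ ¬S) ∨ (¬P ∧ ¬(R ∧ ¬Q) ∧ ¬(¬R ∧ Q) ∧ S)   (De Morgan)
≡ ((P ∨ (R ∧ ¬Q) ∨ (¬R ∧ Q)) ∧ ¬S) ∨ (¬P ∧ (¬R ∨ ¬¬Q) ∧ ¬(¬R ∧ Q) ∧ S)   (De Morgan)
≡ ((P ∨ (R ∧ ¬Q) ∨ (¬R ∧ Q)) ∧ ¬S) ∨ (¬P ∧ (¬R ∨ Q) ∧ ¬(¬R ∧ Q) ∧ S)   (double negation)
≡ ((P ∨ (R ∧ ¬Q) ∨ (¬R ∧ Q)) ∧ ¬S) ∨ (¬P ∧ (¬R ∨ Q) ∧ (¬¬R ∨ ¬Q) ∧ S)   (De Morgan)
≡ ((P ∨ (R ∧ ¬Q) ∨ (¬R ∧ Q)) ∧ ¬S) ∨ (¬P ∧ (¬R ∨ Q) ∧ (R ∨ ¬Q) ∧ S)   (double negation)
≡ (P ∧ ¬S) ∨ (R ∧ ¬Q ∧ ¬S) ∨ (¬R ∧ Q ∧ ¬S) ∨ (¬P ∧ ¬R ∧ R ∧ S) ∨ (¬P ∧ ¬R ∧ ¬Q ∧ S) ∨ (¬P ∧ Q ∧ R ∧ S) ∨ (¬P ∧ Q ∧ ¬Q ∧ S)   (distribute ∧ over ∨)
≡ (P ∧ ¬S) ∨ (R ∧ ¬Q ∧ ¬S) ∨ (¬R ∧ Q ∧ ¬S) ∨ (¬P ∧ ¬R ∧ ¬Q ∧ S) ∨ (¬P ∧ Q ∧ R ∧ S)   (simplify)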